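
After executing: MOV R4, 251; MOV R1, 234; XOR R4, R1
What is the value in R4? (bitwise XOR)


Register state trace:
  MOV R4, 251  → R4 = 251 (0b11111011)
  MOV R1, 234  → R1 = 234 (0b11101010)
  XOR R4, R1  → R4 = 251 XOR 234 = 17 (0b00010001)
Final: R4 = 17

17


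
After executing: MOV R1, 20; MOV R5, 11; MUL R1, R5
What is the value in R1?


Register state trace:
  MOV R1, 20  → R1 = 20
  MOV R5, 11  → R5 = 11
  MUL R1, R5  → R1 = 20 * 11 = 220
Final: R1 = 220

220


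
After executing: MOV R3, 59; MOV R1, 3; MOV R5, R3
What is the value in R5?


Register state trace:
  MOV R3, 59  → R3 = 59
  MOV R1, 3  → R1 = 3
  MOV R5, R3  → R5 = 59
Final: R5 = 59

59


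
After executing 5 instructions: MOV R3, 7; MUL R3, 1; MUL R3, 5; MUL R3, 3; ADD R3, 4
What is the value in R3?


Register state trace:
  MOV R3, 7  → R3 = 7
  MUL R3, 1  → R3 = 7 * 1 = 7
  MUL R3, 5  → R3 = 7 * 5 = 35
  MUL R3, 3  → R3 = 35 * 3 = 105
  ADD R3, 4  → R3 = 105 + 4 = 109
Final: R3 = 109

109


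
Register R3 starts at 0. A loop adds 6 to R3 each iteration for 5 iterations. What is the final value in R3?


Starting value: R3 = 0
  Iter 1: R3 = 0 + 6 = 6
  Iter 2: R3 = 6 + 6 = 12
  Iter 3: R3 = 12 + 6 = 18
  Iter 4: R3 = 18 + 6 = 24
  Iter 5: R3 = 24 + 6 = 30
Final: R3 = 30

30


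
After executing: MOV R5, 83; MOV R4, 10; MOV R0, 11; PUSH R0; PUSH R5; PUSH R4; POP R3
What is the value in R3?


Stack trace (top is rightmost):
  MOV R5, 83  → R5 = 83
  MOV R4, 10  → R4 = 10
  MOV R0, 11  → R0 = 11
  PUSH R0  → stack: [11]
  PUSH R5  → stack: [11, 83]
  PUSH R4  → stack: [11, 83, 10]
  POP R3  → R3 = 10, stack: [11, 83]
Final: R3 = 10

10


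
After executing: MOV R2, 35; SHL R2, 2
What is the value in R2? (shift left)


Register state trace:
  MOV R2, 35  → R2 = 35
  SHL R2, 2  → R2 = 35 << 2 = 35 * 2^2 = 140
Final: R2 = 140

140


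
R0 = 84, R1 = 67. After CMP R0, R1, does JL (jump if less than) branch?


Trace:
  R0 = 84, R1 = 67
  CMP R0, R1  → compares 84 vs 67
  JL checks: is 84 less than 67?
  84 > 67, so condition is false
Branch taken: No

No


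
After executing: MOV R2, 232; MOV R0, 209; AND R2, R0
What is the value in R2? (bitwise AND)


Register state trace:
  MOV R2, 232  → R2 = 232 (0b11101000)
  MOV R0, 209  → R0 = 209 (0b11010001)
  AND R2, R0  → R2 = 232 AND 209 = 192 (0b11000000)
Final: R2 = 192

192


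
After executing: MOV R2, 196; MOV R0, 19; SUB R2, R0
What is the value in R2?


Register state trace:
  MOV R2, 196  → R2 = 196
  MOV R0, 19  → R0 = 19
  SUB R2, R0  → R2 = 196 - 19 = 177
Final: R2 = 177

177


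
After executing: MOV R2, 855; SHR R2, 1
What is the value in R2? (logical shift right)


Register state trace:
  MOV R2, 855  → R2 = 855
  SHR R2, 1  → R2 = 855 >> 1 = 855 // 2^1 = 427
Final: R2 = 427

427


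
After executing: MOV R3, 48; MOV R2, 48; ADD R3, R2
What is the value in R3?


Register state trace:
  MOV R3, 48  → R3 = 48
  MOV R2, 48  → R2 = 48
  ADD R3, R2  → R3 = 48 + 48 = 96
Final: R3 = 96

96


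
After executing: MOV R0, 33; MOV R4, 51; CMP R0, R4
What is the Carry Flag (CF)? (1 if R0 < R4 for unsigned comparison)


Register state trace:
  MOV R0, 33  → R0 = 33
  MOV R4, 51  → R4 = 51
  CMP R0, R4  → unsigned 33 - 51: borrow occurs
  33 < 51, so CF = 1
CF = 1

1


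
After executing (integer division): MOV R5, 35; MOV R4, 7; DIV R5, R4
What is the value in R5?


Register state trace:
  MOV R5, 35  → R5 = 35
  MOV R4, 7  → R4 = 7
  DIV R5, R4  → R5 = 35 // 7 = 5
Final: R5 = 5

5


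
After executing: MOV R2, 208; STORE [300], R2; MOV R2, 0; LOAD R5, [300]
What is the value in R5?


Register and memory trace:
  MOV R2, 208  → R2 = 208
  STORE [300], R2  → mem[300] = 208
  MOV R2, 0  → R2 = 0
  LOAD R5, [300]  → R5 = mem[300] = 208
Final: R5 = 208

208


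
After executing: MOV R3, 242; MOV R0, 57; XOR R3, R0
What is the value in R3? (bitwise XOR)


Register state trace:
  MOV R3, 242  → R3 = 242 (0b11110010)
  MOV R0, 57  → R0 = 57 (0b00111001)
  XOR R3, R0  → R3 = 242 XOR 57 = 203 (0b11001011)
Final: R3 = 203

203


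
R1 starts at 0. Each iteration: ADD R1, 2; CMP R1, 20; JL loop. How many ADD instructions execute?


Loop trace (R1 starts at 0, target 20, step 2):
  ADD #1: R1 = 0 + 2 = 2  → 2 < 20, loop
  ADD #2: R1 = 2 + 2 = 4  → 4 < 20, loop
  ADD #3: R1 = 4 + 2 = 6  → 6 < 20, loop
  ADD #4: R1 = 6 + 2 = 8  → 8 < 20, loop
  ADD #5: R1 = 8 + 2 = 10  → 10 < 20, loop
  ADD #6: R1 = 10 + 2 = 12  → 12 < 20, loop
  ADD #7: R1 = 12 + 2 = 14  → 14 < 20, loop
  ADD #8: R1 = 14 + 2 = 16  → 16 < 20, loop
  ADD #9: R1 = 16 + 2 = 18  → 18 < 20, loop
  ADD #10: R1 = 18 + 2 = 20  → 20 >= 20, exit
Total ADD instructions: 10

10


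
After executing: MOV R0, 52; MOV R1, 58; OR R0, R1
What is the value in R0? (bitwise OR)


Register state trace:
  MOV R0, 52  → R0 = 52 (0b00110100)
  MOV R1, 58  → R1 = 58 (0b00111010)
  OR R0, R1   → R0 = 52 OR 58 = 62 (0b00111110)
Final: R0 = 62

62


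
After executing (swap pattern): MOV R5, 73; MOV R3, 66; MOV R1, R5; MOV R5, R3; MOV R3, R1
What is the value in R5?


Register state trace (swap pattern):
  MOV R5, 73  → R5 = 73
  MOV R3, 66  → R3 = 66
  MOV R1, R5  → R1 = 73  (save R5)
  MOV R5, R3  → R5 = 66  (R5 gets R3's value)
  MOV R3, R1  → R3 = 73  (R3 gets saved value)
Final: R5 = 66

66


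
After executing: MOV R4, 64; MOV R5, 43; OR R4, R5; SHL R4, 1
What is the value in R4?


Register state trace:
  MOV R4, 64  → R4 = 64 (0b01000000)
  MOV R5, 43  → R5 = 43 (0b00101011)
  OR R4, R5  → R4 = 64 OR 43 = 107 (0b01101011)
  SHL R4, 1  → R4 = 107 << 1 = 214
Final: R4 = 214

214


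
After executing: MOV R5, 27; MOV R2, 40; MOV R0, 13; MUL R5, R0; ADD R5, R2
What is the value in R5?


Register state trace:
  MOV R5, 27  → R5 = 27
  MOV R2, 40  → R2 = 40
  MOV R0, 13  → R0 = 13
  MUL R5, R0  → R5 = 27 * 13 = 351
  ADD R5, R2  → R5 = 351 + 40 = 391
Final: R5 = 391

391


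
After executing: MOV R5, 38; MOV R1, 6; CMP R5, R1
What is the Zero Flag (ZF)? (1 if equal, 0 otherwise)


Register state trace:
  MOV R5, 38  → R5 = 38
  MOV R1, 6  → R1 = 6
  CMP R5, R1  → computes 38 - 6 = 32
  Result is nonzero, so values are not equal
ZF = 0

0


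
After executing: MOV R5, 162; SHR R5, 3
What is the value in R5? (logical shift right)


Register state trace:
  MOV R5, 162  → R5 = 162
  SHR R5, 3  → R5 = 162 >> 3 = 162 // 2^3 = 20
Final: R5 = 20

20


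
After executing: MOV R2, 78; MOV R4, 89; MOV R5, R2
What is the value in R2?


Register state trace:
  MOV R2, 78  → R2 = 78
  MOV R4, 89  → R4 = 89
  MOV R5, R2  → R5 = 78
Final: R2 = 78

78


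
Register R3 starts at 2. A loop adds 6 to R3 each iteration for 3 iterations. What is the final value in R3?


Starting value: R3 = 2
  Iter 1: R3 = 2 + 6 = 8
  Iter 2: R3 = 8 + 6 = 14
  Iter 3: R3 = 14 + 6 = 20
Final: R3 = 20

20


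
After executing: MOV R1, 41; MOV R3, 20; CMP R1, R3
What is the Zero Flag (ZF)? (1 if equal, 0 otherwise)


Register state trace:
  MOV R1, 41  → R1 = 41
  MOV R3, 20  → R3 = 20
  CMP R1, R3  → computes 41 - 20 = 21
  Result is nonzero, so values are not equal
ZF = 0

0


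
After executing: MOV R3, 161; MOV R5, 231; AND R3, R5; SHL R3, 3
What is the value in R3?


Register state trace:
  MOV R3, 161  → R3 = 161 (0b10100001)
  MOV R5, 231  → R5 = 231 (0b11100111)
  AND R3, R5  → R3 = 161 AND 231 = 161 (0b10100001)
  SHL R3, 3  → R3 = 161 << 3 = 1288
Final: R3 = 1288

1288


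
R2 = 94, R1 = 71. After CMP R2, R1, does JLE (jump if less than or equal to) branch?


Trace:
  R2 = 94, R1 = 71
  CMP R2, R1  → compares 94 vs 71
  JLE checks: is 94 less than or equal to 71?
  94 > 71, so condition is false
Branch taken: No

No


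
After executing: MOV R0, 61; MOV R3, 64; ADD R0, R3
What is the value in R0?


Register state trace:
  MOV R0, 61  → R0 = 61
  MOV R3, 64  → R3 = 64
  ADD R0, R3  → R0 = 61 + 64 = 125
Final: R0 = 125

125


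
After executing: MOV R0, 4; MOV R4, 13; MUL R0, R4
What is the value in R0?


Register state trace:
  MOV R0, 4  → R0 = 4
  MOV R4, 13  → R4 = 13
  MUL R0, R4  → R0 = 4 * 13 = 52
Final: R0 = 52

52


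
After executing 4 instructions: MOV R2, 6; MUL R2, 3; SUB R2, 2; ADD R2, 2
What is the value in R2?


Register state trace:
  MOV R2, 6  → R2 = 6
  MUL R2, 3  → R2 = 6 * 3 = 18
  SUB R2, 2  → R2 = 18 - 2 = 16
  ADD R2, 2  → R2 = 16 + 2 = 18
Final: R2 = 18

18


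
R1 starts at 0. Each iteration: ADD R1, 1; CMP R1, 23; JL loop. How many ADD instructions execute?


Loop trace (R1 starts at 0, target 23, step 1):
  ADD #1: R1 = 0 + 1 = 1  → 1 < 23, loop
  ADD #2: R1 = 1 + 1 = 2  → 2 < 23, loop
  ADD #3: R1 = 2 + 1 = 3  → 3 < 23, loop
  ADD #4: R1 = 3 + 1 = 4  → 4 < 23, loop
  ADD #5: R1 = 4 + 1 = 5  → 5 < 23, loop
  ADD #6: R1 = 5 + 1 = 6  → 6 < 23, loop
  ADD #7: R1 = 6 + 1 = 7  → 7 < 23, loop
  ADD #8: R1 = 7 + 1 = 8  → 8 < 23, loop
  ADD #9: R1 = 8 + 1 = 9  → 9 < 23, loop
  ADD #10: R1 = 9 + 1 = 10  → 10 < 23, loop
  ADD #11: R1 = 10 + 1 = 11  → 11 < 23, loop
  ADD #12: R1 = 11 + 1 = 12  → 12 < 23, loop
  ADD #13: R1 = 12 + 1 = 13  → 13 < 23, loop
  ADD #14: R1 = 13 + 1 = 14  → 14 < 23, loop
  ADD #15: R1 = 14 + 1 = 15  → 15 < 23, loop
  ADD #16: R1 = 15 + 1 = 16  → 16 < 23, loop
  ADD #17: R1 = 16 + 1 = 17  → 17 < 23, loop
  ADD #18: R1 = 17 + 1 = 18  → 18 < 23, loop
  ADD #19: R1 = 18 + 1 = 19  → 19 < 23, loop
  ADD #20: R1 = 19 + 1 = 20  → 20 < 23, loop
  ADD #21: R1 = 20 + 1 = 21  → 21 < 23, loop
  ADD #22: R1 = 21 + 1 = 22  → 22 < 23, loop
  ADD #23: R1 = 22 + 1 = 23  → 23 >= 23, exit
Total ADD instructions: 23

23


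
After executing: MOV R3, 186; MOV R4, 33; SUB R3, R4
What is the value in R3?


Register state trace:
  MOV R3, 186  → R3 = 186
  MOV R4, 33  → R4 = 33
  SUB R3, R4  → R3 = 186 - 33 = 153
Final: R3 = 153

153


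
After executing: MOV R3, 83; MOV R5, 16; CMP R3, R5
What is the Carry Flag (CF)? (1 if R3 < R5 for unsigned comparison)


Register state trace:
  MOV R3, 83  → R3 = 83
  MOV R5, 16  → R5 = 16
  CMP R3, R5  → unsigned 83 - 16: no borrow
  83 >= 16, so CF = 0
CF = 0

0


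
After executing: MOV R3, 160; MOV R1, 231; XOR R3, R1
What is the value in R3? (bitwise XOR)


Register state trace:
  MOV R3, 160  → R3 = 160 (0b10100000)
  MOV R1, 231  → R1 = 231 (0b11100111)
  XOR R3, R1  → R3 = 160 XOR 231 = 71 (0b01000111)
Final: R3 = 71

71


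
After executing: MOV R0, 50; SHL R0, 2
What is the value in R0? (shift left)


Register state trace:
  MOV R0, 50  → R0 = 50
  SHL R0, 2  → R0 = 50 << 2 = 50 * 2^2 = 200
Final: R0 = 200

200


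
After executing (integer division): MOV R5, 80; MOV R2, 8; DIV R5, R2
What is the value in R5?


Register state trace:
  MOV R5, 80  → R5 = 80
  MOV R2, 8  → R2 = 8
  DIV R5, R2  → R5 = 80 // 8 = 10
Final: R5 = 10

10


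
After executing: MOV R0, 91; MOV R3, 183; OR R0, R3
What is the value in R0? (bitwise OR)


Register state trace:
  MOV R0, 91  → R0 = 91 (0b01011011)
  MOV R3, 183  → R3 = 183 (0b10110111)
  OR R0, R3   → R0 = 91 OR 183 = 255 (0b11111111)
Final: R0 = 255

255


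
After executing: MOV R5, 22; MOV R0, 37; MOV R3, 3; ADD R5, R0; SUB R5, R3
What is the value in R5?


Register state trace:
  MOV R5, 22  → R5 = 22
  MOV R0, 37  → R0 = 37
  MOV R3, 3  → R3 = 3
  ADD R5, R0  → R5 = 22 + 37 = 59
  SUB R5, R3  → R5 = 59 - 3 = 56
Final: R5 = 56

56


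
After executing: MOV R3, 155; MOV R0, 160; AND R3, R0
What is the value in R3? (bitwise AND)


Register state trace:
  MOV R3, 155  → R3 = 155 (0b10011011)
  MOV R0, 160  → R0 = 160 (0b10100000)
  AND R3, R0  → R3 = 155 AND 160 = 128 (0b10000000)
Final: R3 = 128

128


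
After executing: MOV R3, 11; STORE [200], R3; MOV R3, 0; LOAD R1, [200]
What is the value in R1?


Register and memory trace:
  MOV R3, 11  → R3 = 11
  STORE [200], R3  → mem[200] = 11
  MOV R3, 0  → R3 = 0
  LOAD R1, [200]  → R1 = mem[200] = 11
Final: R1 = 11

11


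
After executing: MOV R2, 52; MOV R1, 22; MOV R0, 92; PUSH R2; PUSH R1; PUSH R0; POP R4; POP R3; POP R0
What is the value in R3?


Stack trace (top is rightmost):
  MOV R2, 52  → R2 = 52
  MOV R1, 22  → R1 = 22
  MOV R0, 92  → R0 = 92
  PUSH R2  → stack: [52]
  PUSH R1  → stack: [52, 22]
  PUSH R0  → stack: [52, 22, 92]
  POP R4  → R4 = 92, stack: [52, 22]
  POP R3  → R3 = 22, stack: [52]
  POP R0  → R0 = 52, stack: []
Final: R3 = 22

22


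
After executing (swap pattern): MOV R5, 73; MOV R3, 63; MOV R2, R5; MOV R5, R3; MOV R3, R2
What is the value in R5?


Register state trace (swap pattern):
  MOV R5, 73  → R5 = 73
  MOV R3, 63  → R3 = 63
  MOV R2, R5  → R2 = 73  (save R5)
  MOV R5, R3  → R5 = 63  (R5 gets R3's value)
  MOV R3, R2  → R3 = 73  (R3 gets saved value)
Final: R5 = 63

63


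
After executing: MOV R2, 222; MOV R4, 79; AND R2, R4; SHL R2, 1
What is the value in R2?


Register state trace:
  MOV R2, 222  → R2 = 222 (0b11011110)
  MOV R4, 79  → R4 = 79 (0b01001111)
  AND R2, R4  → R2 = 222 AND 79 = 78 (0b01001110)
  SHL R2, 1  → R2 = 78 << 1 = 156
Final: R2 = 156

156


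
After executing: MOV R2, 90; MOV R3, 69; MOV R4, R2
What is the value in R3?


Register state trace:
  MOV R2, 90  → R2 = 90
  MOV R3, 69  → R3 = 69
  MOV R4, R2  → R4 = 90
Final: R3 = 69

69


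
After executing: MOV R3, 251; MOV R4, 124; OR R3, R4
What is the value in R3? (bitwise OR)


Register state trace:
  MOV R3, 251  → R3 = 251 (0b11111011)
  MOV R4, 124  → R4 = 124 (0b01111100)
  OR R3, R4   → R3 = 251 OR 124 = 255 (0b11111111)
Final: R3 = 255

255


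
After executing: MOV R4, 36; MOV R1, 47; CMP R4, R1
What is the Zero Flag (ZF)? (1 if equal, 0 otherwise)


Register state trace:
  MOV R4, 36  → R4 = 36
  MOV R1, 47  → R1 = 47
  CMP R4, R1  → computes 36 - 47 = -11
  Result is nonzero, so values are not equal
ZF = 0

0


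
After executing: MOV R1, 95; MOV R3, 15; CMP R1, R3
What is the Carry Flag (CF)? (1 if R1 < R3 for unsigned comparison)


Register state trace:
  MOV R1, 95  → R1 = 95
  MOV R3, 15  → R3 = 15
  CMP R1, R3  → unsigned 95 - 15: no borrow
  95 >= 15, so CF = 0
CF = 0

0


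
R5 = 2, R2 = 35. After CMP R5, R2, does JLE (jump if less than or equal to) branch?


Trace:
  R5 = 2, R2 = 35
  CMP R5, R2  → compares 2 vs 35
  JLE checks: is 2 less than or equal to 35?
  2 < 35, so condition is true
Branch taken: Yes

Yes


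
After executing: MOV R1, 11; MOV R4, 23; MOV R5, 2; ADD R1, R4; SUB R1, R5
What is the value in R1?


Register state trace:
  MOV R1, 11  → R1 = 11
  MOV R4, 23  → R4 = 23
  MOV R5, 2  → R5 = 2
  ADD R1, R4  → R1 = 11 + 23 = 34
  SUB R1, R5  → R1 = 34 - 2 = 32
Final: R1 = 32

32


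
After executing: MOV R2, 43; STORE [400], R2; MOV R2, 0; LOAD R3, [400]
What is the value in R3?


Register and memory trace:
  MOV R2, 43  → R2 = 43
  STORE [400], R2  → mem[400] = 43
  MOV R2, 0  → R2 = 0
  LOAD R3, [400]  → R3 = mem[400] = 43
Final: R3 = 43

43


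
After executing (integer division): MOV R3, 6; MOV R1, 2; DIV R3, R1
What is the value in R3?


Register state trace:
  MOV R3, 6  → R3 = 6
  MOV R1, 2  → R1 = 2
  DIV R3, R1  → R3 = 6 // 2 = 3
Final: R3 = 3

3


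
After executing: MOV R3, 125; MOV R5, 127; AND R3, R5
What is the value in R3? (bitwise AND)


Register state trace:
  MOV R3, 125  → R3 = 125 (0b01111101)
  MOV R5, 127  → R5 = 127 (0b01111111)
  AND R3, R5  → R3 = 125 AND 127 = 125 (0b01111101)
Final: R3 = 125

125


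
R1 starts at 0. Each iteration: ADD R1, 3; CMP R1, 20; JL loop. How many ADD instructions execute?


Loop trace (R1 starts at 0, target 20, step 3):
  ADD #1: R1 = 0 + 3 = 3  → 3 < 20, loop
  ADD #2: R1 = 3 + 3 = 6  → 6 < 20, loop
  ADD #3: R1 = 6 + 3 = 9  → 9 < 20, loop
  ADD #4: R1 = 9 + 3 = 12  → 12 < 20, loop
  ADD #5: R1 = 12 + 3 = 15  → 15 < 20, loop
  ADD #6: R1 = 15 + 3 = 18  → 18 < 20, loop
  ADD #7: R1 = 18 + 3 = 21  → 21 >= 20, exit
Total ADD instructions: 7

7


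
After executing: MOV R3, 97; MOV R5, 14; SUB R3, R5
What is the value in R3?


Register state trace:
  MOV R3, 97  → R3 = 97
  MOV R5, 14  → R5 = 14
  SUB R3, R5  → R3 = 97 - 14 = 83
Final: R3 = 83

83


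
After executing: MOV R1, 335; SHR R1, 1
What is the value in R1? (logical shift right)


Register state trace:
  MOV R1, 335  → R1 = 335
  SHR R1, 1  → R1 = 335 >> 1 = 335 // 2^1 = 167
Final: R1 = 167

167


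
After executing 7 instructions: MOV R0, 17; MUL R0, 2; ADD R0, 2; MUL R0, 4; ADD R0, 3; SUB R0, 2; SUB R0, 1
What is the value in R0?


Register state trace:
  MOV R0, 17  → R0 = 17
  MUL R0, 2  → R0 = 17 * 2 = 34
  ADD R0, 2  → R0 = 34 + 2 = 36
  MUL R0, 4  → R0 = 36 * 4 = 144
  ADD R0, 3  → R0 = 144 + 3 = 147
  SUB R0, 2  → R0 = 147 - 2 = 145
  SUB R0, 1  → R0 = 145 - 1 = 144
Final: R0 = 144

144


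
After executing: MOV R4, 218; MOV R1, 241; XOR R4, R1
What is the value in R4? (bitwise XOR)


Register state trace:
  MOV R4, 218  → R4 = 218 (0b11011010)
  MOV R1, 241  → R1 = 241 (0b11110001)
  XOR R4, R1  → R4 = 218 XOR 241 = 43 (0b00101011)
Final: R4 = 43

43


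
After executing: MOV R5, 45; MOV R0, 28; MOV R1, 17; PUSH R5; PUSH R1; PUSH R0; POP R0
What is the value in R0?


Stack trace (top is rightmost):
  MOV R5, 45  → R5 = 45
  MOV R0, 28  → R0 = 28
  MOV R1, 17  → R1 = 17
  PUSH R5  → stack: [45]
  PUSH R1  → stack: [45, 17]
  PUSH R0  → stack: [45, 17, 28]
  POP R0  → R0 = 28, stack: [45, 17]
Final: R0 = 28

28


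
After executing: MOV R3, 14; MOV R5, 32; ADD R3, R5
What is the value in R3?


Register state trace:
  MOV R3, 14  → R3 = 14
  MOV R5, 32  → R5 = 32
  ADD R3, R5  → R3 = 14 + 32 = 46
Final: R3 = 46

46


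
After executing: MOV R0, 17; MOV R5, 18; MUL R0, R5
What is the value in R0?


Register state trace:
  MOV R0, 17  → R0 = 17
  MOV R5, 18  → R5 = 18
  MUL R0, R5  → R0 = 17 * 18 = 306
Final: R0 = 306

306


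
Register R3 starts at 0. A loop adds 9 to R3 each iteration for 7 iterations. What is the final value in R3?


Starting value: R3 = 0
  Iter 1: R3 = 0 + 9 = 9
  Iter 2: R3 = 9 + 9 = 18
  Iter 3: R3 = 18 + 9 = 27
  Iter 4: R3 = 27 + 9 = 36
  Iter 5: R3 = 36 + 9 = 45
  Iter 6: R3 = 45 + 9 = 54
  Iter 7: R3 = 54 + 9 = 63
Final: R3 = 63

63


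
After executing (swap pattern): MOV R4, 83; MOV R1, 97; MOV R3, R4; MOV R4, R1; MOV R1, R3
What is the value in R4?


Register state trace (swap pattern):
  MOV R4, 83  → R4 = 83
  MOV R1, 97  → R1 = 97
  MOV R3, R4  → R3 = 83  (save R4)
  MOV R4, R1  → R4 = 97  (R4 gets R1's value)
  MOV R1, R3  → R1 = 83  (R1 gets saved value)
Final: R4 = 97

97


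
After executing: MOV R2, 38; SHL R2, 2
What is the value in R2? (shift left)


Register state trace:
  MOV R2, 38  → R2 = 38
  SHL R2, 2  → R2 = 38 << 2 = 38 * 2^2 = 152
Final: R2 = 152

152


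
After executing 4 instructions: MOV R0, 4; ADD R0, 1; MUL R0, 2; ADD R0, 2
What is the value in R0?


Register state trace:
  MOV R0, 4  → R0 = 4
  ADD R0, 1  → R0 = 4 + 1 = 5
  MUL R0, 2  → R0 = 5 * 2 = 10
  ADD R0, 2  → R0 = 10 + 2 = 12
Final: R0 = 12

12


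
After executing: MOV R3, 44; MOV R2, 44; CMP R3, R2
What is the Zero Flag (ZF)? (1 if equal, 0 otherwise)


Register state trace:
  MOV R3, 44  → R3 = 44
  MOV R2, 44  → R2 = 44
  CMP R3, R2  → computes 44 - 44 = 0
  Result is zero, so values are equal
ZF = 1

1


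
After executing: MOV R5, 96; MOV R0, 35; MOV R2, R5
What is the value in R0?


Register state trace:
  MOV R5, 96  → R5 = 96
  MOV R0, 35  → R0 = 35
  MOV R2, R5  → R2 = 96
Final: R0 = 35

35


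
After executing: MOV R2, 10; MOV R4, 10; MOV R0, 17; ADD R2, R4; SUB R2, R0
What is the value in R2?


Register state trace:
  MOV R2, 10  → R2 = 10
  MOV R4, 10  → R4 = 10
  MOV R0, 17  → R0 = 17
  ADD R2, R4  → R2 = 10 + 10 = 20
  SUB R2, R0  → R2 = 20 - 17 = 3
Final: R2 = 3

3


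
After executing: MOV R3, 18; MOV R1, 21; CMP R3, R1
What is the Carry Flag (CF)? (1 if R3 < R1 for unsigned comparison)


Register state trace:
  MOV R3, 18  → R3 = 18
  MOV R1, 21  → R1 = 21
  CMP R3, R1  → unsigned 18 - 21: borrow occurs
  18 < 21, so CF = 1
CF = 1

1


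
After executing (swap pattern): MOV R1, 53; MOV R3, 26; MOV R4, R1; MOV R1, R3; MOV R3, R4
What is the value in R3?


Register state trace (swap pattern):
  MOV R1, 53  → R1 = 53
  MOV R3, 26  → R3 = 26
  MOV R4, R1  → R4 = 53  (save R1)
  MOV R1, R3  → R1 = 26  (R1 gets R3's value)
  MOV R3, R4  → R3 = 53  (R3 gets saved value)
Final: R3 = 53

53


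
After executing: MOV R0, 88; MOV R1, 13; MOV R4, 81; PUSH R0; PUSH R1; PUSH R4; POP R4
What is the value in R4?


Stack trace (top is rightmost):
  MOV R0, 88  → R0 = 88
  MOV R1, 13  → R1 = 13
  MOV R4, 81  → R4 = 81
  PUSH R0  → stack: [88]
  PUSH R1  → stack: [88, 13]
  PUSH R4  → stack: [88, 13, 81]
  POP R4  → R4 = 81, stack: [88, 13]
Final: R4 = 81

81


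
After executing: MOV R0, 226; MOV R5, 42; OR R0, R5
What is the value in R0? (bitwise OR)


Register state trace:
  MOV R0, 226  → R0 = 226 (0b11100010)
  MOV R5, 42  → R5 = 42 (0b00101010)
  OR R0, R5   → R0 = 226 OR 42 = 234 (0b11101010)
Final: R0 = 234

234


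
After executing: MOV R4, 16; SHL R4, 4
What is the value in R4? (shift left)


Register state trace:
  MOV R4, 16  → R4 = 16
  SHL R4, 4  → R4 = 16 << 4 = 16 * 2^4 = 256
Final: R4 = 256

256


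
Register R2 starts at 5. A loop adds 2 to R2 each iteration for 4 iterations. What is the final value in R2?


Starting value: R2 = 5
  Iter 1: R2 = 5 + 2 = 7
  Iter 2: R2 = 7 + 2 = 9
  Iter 3: R2 = 9 + 2 = 11
  Iter 4: R2 = 11 + 2 = 13
Final: R2 = 13

13


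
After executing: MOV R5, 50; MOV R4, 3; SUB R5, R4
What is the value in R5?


Register state trace:
  MOV R5, 50  → R5 = 50
  MOV R4, 3  → R4 = 3
  SUB R5, R4  → R5 = 50 - 3 = 47
Final: R5 = 47

47


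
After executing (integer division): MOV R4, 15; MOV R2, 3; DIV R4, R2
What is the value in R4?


Register state trace:
  MOV R4, 15  → R4 = 15
  MOV R2, 3  → R2 = 3
  DIV R4, R2  → R4 = 15 // 3 = 5
Final: R4 = 5

5


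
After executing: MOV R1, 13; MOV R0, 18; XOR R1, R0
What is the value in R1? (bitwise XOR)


Register state trace:
  MOV R1, 13  → R1 = 13 (0b00001101)
  MOV R0, 18  → R0 = 18 (0b00010010)
  XOR R1, R0  → R1 = 13 XOR 18 = 31 (0b00011111)
Final: R1 = 31

31


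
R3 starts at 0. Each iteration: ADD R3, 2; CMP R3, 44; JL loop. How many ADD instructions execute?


Loop trace (R3 starts at 0, target 44, step 2):
  ADD #1: R3 = 0 + 2 = 2  → 2 < 44, loop
  ADD #2: R3 = 2 + 2 = 4  → 4 < 44, loop
  ADD #3: R3 = 4 + 2 = 6  → 6 < 44, loop
  ADD #4: R3 = 6 + 2 = 8  → 8 < 44, loop
  ADD #5: R3 = 8 + 2 = 10  → 10 < 44, loop
  ADD #6: R3 = 10 + 2 = 12  → 12 < 44, loop
  ADD #7: R3 = 12 + 2 = 14  → 14 < 44, loop
  ADD #8: R3 = 14 + 2 = 16  → 16 < 44, loop
  ADD #9: R3 = 16 + 2 = 18  → 18 < 44, loop
  ADD #10: R3 = 18 + 2 = 20  → 20 < 44, loop
  ADD #11: R3 = 20 + 2 = 22  → 22 < 44, loop
  ADD #12: R3 = 22 + 2 = 24  → 24 < 44, loop
  ADD #13: R3 = 24 + 2 = 26  → 26 < 44, loop
  ADD #14: R3 = 26 + 2 = 28  → 28 < 44, loop
  ADD #15: R3 = 28 + 2 = 30  → 30 < 44, loop
  ADD #16: R3 = 30 + 2 = 32  → 32 < 44, loop
  ADD #17: R3 = 32 + 2 = 34  → 34 < 44, loop
  ADD #18: R3 = 34 + 2 = 36  → 36 < 44, loop
  ADD #19: R3 = 36 + 2 = 38  → 38 < 44, loop
  ADD #20: R3 = 38 + 2 = 40  → 40 < 44, loop
  ADD #21: R3 = 40 + 2 = 42  → 42 < 44, loop
  ADD #22: R3 = 42 + 2 = 44  → 44 >= 44, exit
Total ADD instructions: 22

22


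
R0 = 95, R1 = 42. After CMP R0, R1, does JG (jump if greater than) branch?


Trace:
  R0 = 95, R1 = 42
  CMP R0, R1  → compares 95 vs 42
  JG checks: is 95 greater than 42?
  95 > 42, so condition is true
Branch taken: Yes

Yes


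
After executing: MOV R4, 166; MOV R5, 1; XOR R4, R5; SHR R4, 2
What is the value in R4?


Register state trace:
  MOV R4, 166  → R4 = 166 (0b10100110)
  MOV R5, 1  → R5 = 1 (0b00000001)
  XOR R4, R5  → R4 = 166 XOR 1 = 167 (0b10100111)
  SHR R4, 2  → R4 = 167 >> 2 = 41
Final: R4 = 41

41


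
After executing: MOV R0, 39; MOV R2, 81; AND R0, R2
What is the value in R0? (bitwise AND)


Register state trace:
  MOV R0, 39  → R0 = 39 (0b00100111)
  MOV R2, 81  → R2 = 81 (0b01010001)
  AND R0, R2  → R0 = 39 AND 81 = 1 (0b00000001)
Final: R0 = 1

1


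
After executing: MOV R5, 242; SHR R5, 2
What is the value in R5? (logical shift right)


Register state trace:
  MOV R5, 242  → R5 = 242
  SHR R5, 2  → R5 = 242 >> 2 = 242 // 2^2 = 60
Final: R5 = 60

60


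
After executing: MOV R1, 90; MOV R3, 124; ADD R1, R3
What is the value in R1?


Register state trace:
  MOV R1, 90  → R1 = 90
  MOV R3, 124  → R3 = 124
  ADD R1, R3  → R1 = 90 + 124 = 214
Final: R1 = 214

214


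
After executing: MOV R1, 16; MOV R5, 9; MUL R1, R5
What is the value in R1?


Register state trace:
  MOV R1, 16  → R1 = 16
  MOV R5, 9  → R5 = 9
  MUL R1, R5  → R1 = 16 * 9 = 144
Final: R1 = 144

144


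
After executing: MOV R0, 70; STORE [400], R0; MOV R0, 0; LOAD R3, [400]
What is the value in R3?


Register and memory trace:
  MOV R0, 70  → R0 = 70
  STORE [400], R0  → mem[400] = 70
  MOV R0, 0  → R0 = 0
  LOAD R3, [400]  → R3 = mem[400] = 70
Final: R3 = 70

70


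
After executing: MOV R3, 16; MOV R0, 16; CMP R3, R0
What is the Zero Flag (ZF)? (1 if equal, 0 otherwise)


Register state trace:
  MOV R3, 16  → R3 = 16
  MOV R0, 16  → R0 = 16
  CMP R3, R0  → computes 16 - 16 = 0
  Result is zero, so values are equal
ZF = 1

1


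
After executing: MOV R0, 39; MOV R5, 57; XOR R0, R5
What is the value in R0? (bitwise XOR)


Register state trace:
  MOV R0, 39  → R0 = 39 (0b00100111)
  MOV R5, 57  → R5 = 57 (0b00111001)
  XOR R0, R5  → R0 = 39 XOR 57 = 30 (0b00011110)
Final: R0 = 30

30


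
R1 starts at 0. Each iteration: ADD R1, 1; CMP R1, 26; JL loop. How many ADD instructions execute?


Loop trace (R1 starts at 0, target 26, step 1):
  ADD #1: R1 = 0 + 1 = 1  → 1 < 26, loop
  ADD #2: R1 = 1 + 1 = 2  → 2 < 26, loop
  ADD #3: R1 = 2 + 1 = 3  → 3 < 26, loop
  ADD #4: R1 = 3 + 1 = 4  → 4 < 26, loop
  ADD #5: R1 = 4 + 1 = 5  → 5 < 26, loop
  ADD #6: R1 = 5 + 1 = 6  → 6 < 26, loop
  ADD #7: R1 = 6 + 1 = 7  → 7 < 26, loop
  ADD #8: R1 = 7 + 1 = 8  → 8 < 26, loop
  ADD #9: R1 = 8 + 1 = 9  → 9 < 26, loop
  ADD #10: R1 = 9 + 1 = 10  → 10 < 26, loop
  ADD #11: R1 = 10 + 1 = 11  → 11 < 26, loop
  ADD #12: R1 = 11 + 1 = 12  → 12 < 26, loop
  ADD #13: R1 = 12 + 1 = 13  → 13 < 26, loop
  ADD #14: R1 = 13 + 1 = 14  → 14 < 26, loop
  ADD #15: R1 = 14 + 1 = 15  → 15 < 26, loop
  ADD #16: R1 = 15 + 1 = 16  → 16 < 26, loop
  ADD #17: R1 = 16 + 1 = 17  → 17 < 26, loop
  ADD #18: R1 = 17 + 1 = 18  → 18 < 26, loop
  ADD #19: R1 = 18 + 1 = 19  → 19 < 26, loop
  ADD #20: R1 = 19 + 1 = 20  → 20 < 26, loop
  ADD #21: R1 = 20 + 1 = 21  → 21 < 26, loop
  ADD #22: R1 = 21 + 1 = 22  → 22 < 26, loop
  ADD #23: R1 = 22 + 1 = 23  → 23 < 26, loop
  ADD #24: R1 = 23 + 1 = 24  → 24 < 26, loop
  ADD #25: R1 = 24 + 1 = 25  → 25 < 26, loop
  ADD #26: R1 = 25 + 1 = 26  → 26 >= 26, exit
Total ADD instructions: 26

26


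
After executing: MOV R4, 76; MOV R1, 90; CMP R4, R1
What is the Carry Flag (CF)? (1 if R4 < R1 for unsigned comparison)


Register state trace:
  MOV R4, 76  → R4 = 76
  MOV R1, 90  → R1 = 90
  CMP R4, R1  → unsigned 76 - 90: borrow occurs
  76 < 90, so CF = 1
CF = 1

1


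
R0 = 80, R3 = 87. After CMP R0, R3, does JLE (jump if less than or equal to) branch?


Trace:
  R0 = 80, R3 = 87
  CMP R0, R3  → compares 80 vs 87
  JLE checks: is 80 less than or equal to 87?
  80 < 87, so condition is true
Branch taken: Yes

Yes


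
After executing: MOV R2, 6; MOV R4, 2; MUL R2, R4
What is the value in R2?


Register state trace:
  MOV R2, 6  → R2 = 6
  MOV R4, 2  → R4 = 2
  MUL R2, R4  → R2 = 6 * 2 = 12
Final: R2 = 12

12


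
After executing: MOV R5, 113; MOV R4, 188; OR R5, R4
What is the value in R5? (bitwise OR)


Register state trace:
  MOV R5, 113  → R5 = 113 (0b01110001)
  MOV R4, 188  → R4 = 188 (0b10111100)
  OR R5, R4   → R5 = 113 OR 188 = 253 (0b11111101)
Final: R5 = 253

253


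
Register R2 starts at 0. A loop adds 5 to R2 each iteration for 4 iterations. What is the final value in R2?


Starting value: R2 = 0
  Iter 1: R2 = 0 + 5 = 5
  Iter 2: R2 = 5 + 5 = 10
  Iter 3: R2 = 10 + 5 = 15
  Iter 4: R2 = 15 + 5 = 20
Final: R2 = 20

20


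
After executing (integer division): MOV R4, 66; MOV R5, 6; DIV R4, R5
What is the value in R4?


Register state trace:
  MOV R4, 66  → R4 = 66
  MOV R5, 6  → R5 = 6
  DIV R4, R5  → R4 = 66 // 6 = 11
Final: R4 = 11

11


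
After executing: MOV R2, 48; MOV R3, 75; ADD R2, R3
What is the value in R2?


Register state trace:
  MOV R2, 48  → R2 = 48
  MOV R3, 75  → R3 = 75
  ADD R2, R3  → R2 = 48 + 75 = 123
Final: R2 = 123

123


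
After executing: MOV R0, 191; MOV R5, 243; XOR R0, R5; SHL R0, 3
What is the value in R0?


Register state trace:
  MOV R0, 191  → R0 = 191 (0b10111111)
  MOV R5, 243  → R5 = 243 (0b11110011)
  XOR R0, R5  → R0 = 191 XOR 243 = 76 (0b01001100)
  SHL R0, 3  → R0 = 76 << 3 = 608
Final: R0 = 608

608


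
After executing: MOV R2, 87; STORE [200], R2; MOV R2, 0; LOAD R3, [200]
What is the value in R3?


Register and memory trace:
  MOV R2, 87  → R2 = 87
  STORE [200], R2  → mem[200] = 87
  MOV R2, 0  → R2 = 0
  LOAD R3, [200]  → R3 = mem[200] = 87
Final: R3 = 87

87


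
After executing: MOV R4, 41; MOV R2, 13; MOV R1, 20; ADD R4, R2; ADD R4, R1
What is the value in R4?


Register state trace:
  MOV R4, 41  → R4 = 41
  MOV R2, 13  → R2 = 13
  MOV R1, 20  → R1 = 20
  ADD R4, R2  → R4 = 41 + 13 = 54
  ADD R4, R1  → R4 = 54 + 20 = 74
Final: R4 = 74

74


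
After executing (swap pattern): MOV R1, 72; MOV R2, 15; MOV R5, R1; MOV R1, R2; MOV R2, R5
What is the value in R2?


Register state trace (swap pattern):
  MOV R1, 72  → R1 = 72
  MOV R2, 15  → R2 = 15
  MOV R5, R1  → R5 = 72  (save R1)
  MOV R1, R2  → R1 = 15  (R1 gets R2's value)
  MOV R2, R5  → R2 = 72  (R2 gets saved value)
Final: R2 = 72

72


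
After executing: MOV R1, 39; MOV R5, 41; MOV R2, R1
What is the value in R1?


Register state trace:
  MOV R1, 39  → R1 = 39
  MOV R5, 41  → R5 = 41
  MOV R2, R1  → R2 = 39
Final: R1 = 39

39


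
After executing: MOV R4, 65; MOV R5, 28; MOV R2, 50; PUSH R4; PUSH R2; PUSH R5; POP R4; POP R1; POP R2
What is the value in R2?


Stack trace (top is rightmost):
  MOV R4, 65  → R4 = 65
  MOV R5, 28  → R5 = 28
  MOV R2, 50  → R2 = 50
  PUSH R4  → stack: [65]
  PUSH R2  → stack: [65, 50]
  PUSH R5  → stack: [65, 50, 28]
  POP R4  → R4 = 28, stack: [65, 50]
  POP R1  → R1 = 50, stack: [65]
  POP R2  → R2 = 65, stack: []
Final: R2 = 65

65


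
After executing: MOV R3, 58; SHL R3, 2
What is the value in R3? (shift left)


Register state trace:
  MOV R3, 58  → R3 = 58
  SHL R3, 2  → R3 = 58 << 2 = 58 * 2^2 = 232
Final: R3 = 232

232


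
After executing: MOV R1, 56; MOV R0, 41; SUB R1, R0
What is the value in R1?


Register state trace:
  MOV R1, 56  → R1 = 56
  MOV R0, 41  → R0 = 41
  SUB R1, R0  → R1 = 56 - 41 = 15
Final: R1 = 15

15


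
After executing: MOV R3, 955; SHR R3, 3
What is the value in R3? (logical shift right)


Register state trace:
  MOV R3, 955  → R3 = 955
  SHR R3, 3  → R3 = 955 >> 3 = 955 // 2^3 = 119
Final: R3 = 119

119


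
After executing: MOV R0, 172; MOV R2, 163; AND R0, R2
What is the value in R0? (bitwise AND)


Register state trace:
  MOV R0, 172  → R0 = 172 (0b10101100)
  MOV R2, 163  → R2 = 163 (0b10100011)
  AND R0, R2  → R0 = 172 AND 163 = 160 (0b10100000)
Final: R0 = 160

160


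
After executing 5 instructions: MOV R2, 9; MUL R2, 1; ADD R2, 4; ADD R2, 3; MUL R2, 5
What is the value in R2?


Register state trace:
  MOV R2, 9  → R2 = 9
  MUL R2, 1  → R2 = 9 * 1 = 9
  ADD R2, 4  → R2 = 9 + 4 = 13
  ADD R2, 3  → R2 = 13 + 3 = 16
  MUL R2, 5  → R2 = 16 * 5 = 80
Final: R2 = 80

80


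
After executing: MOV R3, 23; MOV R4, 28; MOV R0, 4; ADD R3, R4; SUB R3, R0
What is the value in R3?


Register state trace:
  MOV R3, 23  → R3 = 23
  MOV R4, 28  → R4 = 28
  MOV R0, 4  → R0 = 4
  ADD R3, R4  → R3 = 23 + 28 = 51
  SUB R3, R0  → R3 = 51 - 4 = 47
Final: R3 = 47

47


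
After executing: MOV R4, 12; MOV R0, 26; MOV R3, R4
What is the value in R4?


Register state trace:
  MOV R4, 12  → R4 = 12
  MOV R0, 26  → R0 = 26
  MOV R3, R4  → R3 = 12
Final: R4 = 12

12


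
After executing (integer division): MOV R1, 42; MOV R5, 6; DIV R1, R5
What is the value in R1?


Register state trace:
  MOV R1, 42  → R1 = 42
  MOV R5, 6  → R5 = 6
  DIV R1, R5  → R1 = 42 // 6 = 7
Final: R1 = 7

7


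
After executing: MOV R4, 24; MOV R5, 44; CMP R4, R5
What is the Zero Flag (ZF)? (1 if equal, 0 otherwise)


Register state trace:
  MOV R4, 24  → R4 = 24
  MOV R5, 44  → R5 = 44
  CMP R4, R5  → computes 24 - 44 = -20
  Result is nonzero, so values are not equal
ZF = 0

0


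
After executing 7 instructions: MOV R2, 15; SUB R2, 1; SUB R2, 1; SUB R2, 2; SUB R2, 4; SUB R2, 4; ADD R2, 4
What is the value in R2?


Register state trace:
  MOV R2, 15  → R2 = 15
  SUB R2, 1  → R2 = 15 - 1 = 14
  SUB R2, 1  → R2 = 14 - 1 = 13
  SUB R2, 2  → R2 = 13 - 2 = 11
  SUB R2, 4  → R2 = 11 - 4 = 7
  SUB R2, 4  → R2 = 7 - 4 = 3
  ADD R2, 4  → R2 = 3 + 4 = 7
Final: R2 = 7

7


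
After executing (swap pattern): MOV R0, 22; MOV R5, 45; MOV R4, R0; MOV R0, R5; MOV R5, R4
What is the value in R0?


Register state trace (swap pattern):
  MOV R0, 22  → R0 = 22
  MOV R5, 45  → R5 = 45
  MOV R4, R0  → R4 = 22  (save R0)
  MOV R0, R5  → R0 = 45  (R0 gets R5's value)
  MOV R5, R4  → R5 = 22  (R5 gets saved value)
Final: R0 = 45

45


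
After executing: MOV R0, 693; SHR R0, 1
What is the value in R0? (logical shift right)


Register state trace:
  MOV R0, 693  → R0 = 693
  SHR R0, 1  → R0 = 693 >> 1 = 693 // 2^1 = 346
Final: R0 = 346

346


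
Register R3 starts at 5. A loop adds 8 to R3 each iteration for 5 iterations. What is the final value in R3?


Starting value: R3 = 5
  Iter 1: R3 = 5 + 8 = 13
  Iter 2: R3 = 13 + 8 = 21
  Iter 3: R3 = 21 + 8 = 29
  Iter 4: R3 = 29 + 8 = 37
  Iter 5: R3 = 37 + 8 = 45
Final: R3 = 45

45


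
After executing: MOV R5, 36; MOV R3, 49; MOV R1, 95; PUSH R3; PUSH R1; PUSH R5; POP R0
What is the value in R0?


Stack trace (top is rightmost):
  MOV R5, 36  → R5 = 36
  MOV R3, 49  → R3 = 49
  MOV R1, 95  → R1 = 95
  PUSH R3  → stack: [49]
  PUSH R1  → stack: [49, 95]
  PUSH R5  → stack: [49, 95, 36]
  POP R0  → R0 = 36, stack: [49, 95]
Final: R0 = 36

36


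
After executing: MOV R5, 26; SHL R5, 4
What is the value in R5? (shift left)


Register state trace:
  MOV R5, 26  → R5 = 26
  SHL R5, 4  → R5 = 26 << 4 = 26 * 2^4 = 416
Final: R5 = 416

416


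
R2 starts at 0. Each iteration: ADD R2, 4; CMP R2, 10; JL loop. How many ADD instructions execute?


Loop trace (R2 starts at 0, target 10, step 4):
  ADD #1: R2 = 0 + 4 = 4  → 4 < 10, loop
  ADD #2: R2 = 4 + 4 = 8  → 8 < 10, loop
  ADD #3: R2 = 8 + 4 = 12  → 12 >= 10, exit
Total ADD instructions: 3

3


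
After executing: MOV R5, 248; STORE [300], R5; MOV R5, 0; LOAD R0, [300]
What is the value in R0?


Register and memory trace:
  MOV R5, 248  → R5 = 248
  STORE [300], R5  → mem[300] = 248
  MOV R5, 0  → R5 = 0
  LOAD R0, [300]  → R0 = mem[300] = 248
Final: R0 = 248

248


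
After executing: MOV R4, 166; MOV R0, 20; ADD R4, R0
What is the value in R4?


Register state trace:
  MOV R4, 166  → R4 = 166
  MOV R0, 20  → R0 = 20
  ADD R4, R0  → R4 = 166 + 20 = 186
Final: R4 = 186

186


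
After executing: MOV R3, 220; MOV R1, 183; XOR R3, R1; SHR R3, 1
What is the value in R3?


Register state trace:
  MOV R3, 220  → R3 = 220 (0b11011100)
  MOV R1, 183  → R1 = 183 (0b10110111)
  XOR R3, R1  → R3 = 220 XOR 183 = 107 (0b01101011)
  SHR R3, 1  → R3 = 107 >> 1 = 53
Final: R3 = 53

53


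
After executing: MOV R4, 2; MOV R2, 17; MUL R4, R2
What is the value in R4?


Register state trace:
  MOV R4, 2  → R4 = 2
  MOV R2, 17  → R2 = 17
  MUL R4, R2  → R4 = 2 * 17 = 34
Final: R4 = 34

34


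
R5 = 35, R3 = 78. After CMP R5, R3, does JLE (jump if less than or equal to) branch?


Trace:
  R5 = 35, R3 = 78
  CMP R5, R3  → compares 35 vs 78
  JLE checks: is 35 less than or equal to 78?
  35 < 78, so condition is true
Branch taken: Yes

Yes


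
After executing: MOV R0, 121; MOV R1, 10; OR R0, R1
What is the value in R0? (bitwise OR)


Register state trace:
  MOV R0, 121  → R0 = 121 (0b01111001)
  MOV R1, 10  → R1 = 10 (0b00001010)
  OR R0, R1   → R0 = 121 OR 10 = 123 (0b01111011)
Final: R0 = 123

123


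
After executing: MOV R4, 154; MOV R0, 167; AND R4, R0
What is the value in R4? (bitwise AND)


Register state trace:
  MOV R4, 154  → R4 = 154 (0b10011010)
  MOV R0, 167  → R0 = 167 (0b10100111)
  AND R4, R0  → R4 = 154 AND 167 = 130 (0b10000010)
Final: R4 = 130

130


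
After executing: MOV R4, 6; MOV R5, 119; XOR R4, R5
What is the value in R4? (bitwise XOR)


Register state trace:
  MOV R4, 6  → R4 = 6 (0b00000110)
  MOV R5, 119  → R5 = 119 (0b01110111)
  XOR R4, R5  → R4 = 6 XOR 119 = 113 (0b01110001)
Final: R4 = 113

113


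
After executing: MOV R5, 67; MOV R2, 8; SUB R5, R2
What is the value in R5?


Register state trace:
  MOV R5, 67  → R5 = 67
  MOV R2, 8  → R2 = 8
  SUB R5, R2  → R5 = 67 - 8 = 59
Final: R5 = 59

59


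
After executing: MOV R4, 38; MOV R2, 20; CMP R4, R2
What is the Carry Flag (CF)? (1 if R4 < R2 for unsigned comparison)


Register state trace:
  MOV R4, 38  → R4 = 38
  MOV R2, 20  → R2 = 20
  CMP R4, R2  → unsigned 38 - 20: no borrow
  38 >= 20, so CF = 0
CF = 0

0


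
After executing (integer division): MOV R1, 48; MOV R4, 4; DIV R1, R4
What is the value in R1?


Register state trace:
  MOV R1, 48  → R1 = 48
  MOV R4, 4  → R4 = 4
  DIV R1, R4  → R1 = 48 // 4 = 12
Final: R1 = 12

12


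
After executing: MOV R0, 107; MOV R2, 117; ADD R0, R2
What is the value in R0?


Register state trace:
  MOV R0, 107  → R0 = 107
  MOV R2, 117  → R2 = 117
  ADD R0, R2  → R0 = 107 + 117 = 224
Final: R0 = 224

224


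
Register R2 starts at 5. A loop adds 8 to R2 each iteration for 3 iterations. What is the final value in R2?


Starting value: R2 = 5
  Iter 1: R2 = 5 + 8 = 13
  Iter 2: R2 = 13 + 8 = 21
  Iter 3: R2 = 21 + 8 = 29
Final: R2 = 29

29


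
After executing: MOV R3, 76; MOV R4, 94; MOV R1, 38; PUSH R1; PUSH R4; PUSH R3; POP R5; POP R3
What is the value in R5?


Stack trace (top is rightmost):
  MOV R3, 76  → R3 = 76
  MOV R4, 94  → R4 = 94
  MOV R1, 38  → R1 = 38
  PUSH R1  → stack: [38]
  PUSH R4  → stack: [38, 94]
  PUSH R3  → stack: [38, 94, 76]
  POP R5  → R5 = 76, stack: [38, 94]
  POP R3  → R3 = 94, stack: [38]
Final: R5 = 76

76


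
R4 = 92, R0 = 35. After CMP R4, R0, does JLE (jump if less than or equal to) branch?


Trace:
  R4 = 92, R0 = 35
  CMP R4, R0  → compares 92 vs 35
  JLE checks: is 92 less than or equal to 35?
  92 > 35, so condition is false
Branch taken: No

No


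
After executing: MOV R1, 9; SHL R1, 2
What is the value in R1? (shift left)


Register state trace:
  MOV R1, 9  → R1 = 9
  SHL R1, 2  → R1 = 9 << 2 = 9 * 2^2 = 36
Final: R1 = 36

36
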